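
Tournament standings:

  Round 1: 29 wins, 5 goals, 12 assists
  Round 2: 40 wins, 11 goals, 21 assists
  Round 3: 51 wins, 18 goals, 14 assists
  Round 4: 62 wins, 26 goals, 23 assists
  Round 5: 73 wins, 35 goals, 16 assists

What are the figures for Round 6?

For the wins, +11 each step: 29, 40, 51, 62, 73 → 84.
For the goals, differences are 6, 7, 8, … (increasing by 1 each time): 5, 11, 18, 26, 35 → 45.
Assists goes 12, 21, 14, 23, 16 → 25 (alternating steps +9, −7, +9, −7, …).
Putting it together: 84 wins, 45 goals, 25 assists.

84 wins, 45 goals, 25 assists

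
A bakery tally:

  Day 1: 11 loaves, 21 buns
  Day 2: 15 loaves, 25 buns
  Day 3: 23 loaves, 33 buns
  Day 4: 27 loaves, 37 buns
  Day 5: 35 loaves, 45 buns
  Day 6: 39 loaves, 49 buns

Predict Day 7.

Loaves: 11, 15, 23, 27, 35, 39 → 47 (alternating steps +4, +8, +4, +8, …).
For the buns, always 10 more than the loaves: 21, 25, 33, 37, 45, 49 → 57.
Combining the parts gives 47 loaves, 57 buns.

47 loaves, 57 buns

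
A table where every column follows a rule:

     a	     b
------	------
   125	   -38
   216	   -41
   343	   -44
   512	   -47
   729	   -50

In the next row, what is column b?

-53

Column a goes 125, 216, 343, 512, 729 → 1000 (perfect cubes: 5³, 6³, 7³, …).
Column b: −3 each step, so -38, -41, -44, -47, -50 → -53.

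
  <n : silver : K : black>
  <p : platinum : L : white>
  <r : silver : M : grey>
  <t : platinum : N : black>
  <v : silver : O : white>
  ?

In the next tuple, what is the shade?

grey

First letter goes n, p, r, t, v → x (letters move forward 2 places in the alphabet).
Metal: alternates silver ↔ platinum, so silver, platinum, silver, platinum, silver → platinum.
Second letter: K, L, M, N, O → P (letters move forward 1 place in the alphabet).
Shade: black, white, grey, black, white → grey (repeats black → white → grey).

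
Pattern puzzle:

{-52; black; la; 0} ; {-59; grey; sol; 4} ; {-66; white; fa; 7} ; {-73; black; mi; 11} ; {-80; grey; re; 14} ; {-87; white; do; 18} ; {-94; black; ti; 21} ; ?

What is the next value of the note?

For the note, runs backward through the solfège scale do→ti: la, sol, fa, mi, re, do, ti → la.

la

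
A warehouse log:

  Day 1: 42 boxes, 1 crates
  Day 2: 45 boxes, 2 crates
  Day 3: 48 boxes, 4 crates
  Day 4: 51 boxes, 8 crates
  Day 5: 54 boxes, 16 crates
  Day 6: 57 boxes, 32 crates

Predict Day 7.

60 boxes, 64 crates

For the boxes, +3 each step: 42, 45, 48, 51, 54, 57 → 60.
Crates: ×2 each step; 1, 2, 4, 8, 16, 32 → 64.
Putting it together: 60 boxes, 64 crates.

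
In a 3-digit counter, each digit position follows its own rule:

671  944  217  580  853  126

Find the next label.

499

First digit: +3 each step, mod 10, so 6, 9, 2, 5, 8, 1 → 4.
Second digit goes 7, 4, 1, 8, 5, 2 → 9 (−3 each step, mod 10).
Third digit goes 1, 4, 7, 0, 3, 6 → 9 (+3 each step, mod 10).
Putting it together: 499.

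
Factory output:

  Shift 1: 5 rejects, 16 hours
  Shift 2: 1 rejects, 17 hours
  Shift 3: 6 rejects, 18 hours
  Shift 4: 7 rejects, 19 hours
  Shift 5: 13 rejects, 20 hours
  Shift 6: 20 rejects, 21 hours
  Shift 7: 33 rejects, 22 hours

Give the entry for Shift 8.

For the rejects, each term is the sum of the two before it: 5, 1, 6, 7, 13, 20, 33 → 53.
Hours: 16, 17, 18, 19, 20, 21, 22 → 23 (+1 each step).
Putting it together: 53 rejects, 23 hours.

53 rejects, 23 hours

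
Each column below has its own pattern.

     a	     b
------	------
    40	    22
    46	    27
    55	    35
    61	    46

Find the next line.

Column a — alternating steps +6, +9, +6, +9, …: 40, 46, 55, 61 → 70.
Column b goes 22, 27, 35, 46 → 60 (differences are 5, 8, 11, … (increasing by 3 each time)).
So the next line is 70  60.

70  60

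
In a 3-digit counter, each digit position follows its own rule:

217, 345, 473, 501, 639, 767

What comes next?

895

First digit: +1 each step, mod 10, so 2, 3, 4, 5, 6, 7 → 8.
Second digit: +3 each step, mod 10; 1, 4, 7, 0, 3, 6 → 9.
Third digit: 7, 5, 3, 1, 9, 7 → 5 (−2 each step, mod 10).
So the next tag is 895.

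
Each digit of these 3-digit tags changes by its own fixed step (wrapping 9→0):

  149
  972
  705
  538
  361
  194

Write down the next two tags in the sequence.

927, 750

First digit: −2 each step, mod 10, so 1, 9, 7, 5, 3, 1 → 9 → 7.
For the second digit, +3 each step, mod 10: 4, 7, 0, 3, 6, 9 → 2 → 5.
For the third digit, +3 each step, mod 10: 9, 2, 5, 8, 1, 4 → 7 → 0.
Putting the parts together: 927 and then 750.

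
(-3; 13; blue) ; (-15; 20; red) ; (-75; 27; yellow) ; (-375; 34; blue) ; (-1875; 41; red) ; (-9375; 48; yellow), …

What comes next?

First coordinate: ×5 each step; -3, -15, -75, -375, -1875, -9375 → -46875.
Second coordinate — +7 each step: 13, 20, 27, 34, 41, 48 → 55.
Colour: repeats blue → red → yellow; blue, red, yellow, blue, red, yellow → blue.
Putting it together: (-46875; 55; blue).

(-46875; 55; blue)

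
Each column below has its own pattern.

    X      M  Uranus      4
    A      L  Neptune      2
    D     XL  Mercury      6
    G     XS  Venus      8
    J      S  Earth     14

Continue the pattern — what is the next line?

Letter: letters move forward 3 places in the alphabet, wrapping Z→A; X, A, D, G, J → M.
Size: runs through clothing sizes XS→XL; M, L, XL, XS, S → M.
Planet — runs through the planets Mercury→Neptune: Uranus, Neptune, Mercury, Venus, Earth → Mars.
Fourth component: each term is the sum of the two before it, so 4, 2, 6, 8, 14 → 22.
So the next line is M  M  Mars  22.

M  M  Mars  22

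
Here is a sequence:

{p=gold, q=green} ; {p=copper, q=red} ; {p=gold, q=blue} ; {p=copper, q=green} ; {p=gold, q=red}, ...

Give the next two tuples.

P: alternates gold ↔ copper, so gold, copper, gold, copper, gold → copper → gold.
Q — repeats green → red → blue: green, red, blue, green, red → blue → green.
So the next two tuples are {p=copper, q=blue} and {p=gold, q=green}.

{p=copper, q=blue}, {p=gold, q=green}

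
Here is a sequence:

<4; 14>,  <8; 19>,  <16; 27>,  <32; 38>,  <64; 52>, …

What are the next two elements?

For the first slot, ×2 each step: 4, 8, 16, 32, 64 → 128 → 256.
Second slot: 14, 19, 27, 38, 52 → 69 → 89 (differences are 5, 8, 11, … (increasing by 3 each time)).
So the next two elements are <128; 69> and <256; 89>.

<128; 69>, <256; 89>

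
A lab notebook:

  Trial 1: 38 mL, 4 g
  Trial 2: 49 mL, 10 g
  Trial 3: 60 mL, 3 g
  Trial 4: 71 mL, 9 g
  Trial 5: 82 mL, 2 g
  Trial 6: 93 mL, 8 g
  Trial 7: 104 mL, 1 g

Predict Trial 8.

115 mL, 7 g

ML: +11 each step; 38, 49, 60, 71, 82, 93, 104 → 115.
G: alternating steps +6, −7, +6, −7, …, so 4, 10, 3, 9, 2, 8, 1 → 7.
So the next record is 115 mL, 7 g.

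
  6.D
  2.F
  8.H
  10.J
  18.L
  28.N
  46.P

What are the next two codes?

First component: each term is the sum of the two before it, so 6, 2, 8, 10, 18, 28, 46 → 74 → 120.
Letter — letters move forward 2 places in the alphabet: D, F, H, J, L, N, P → R → T.
Putting the parts together: 74.R and then 120.T.

74.R then 120.T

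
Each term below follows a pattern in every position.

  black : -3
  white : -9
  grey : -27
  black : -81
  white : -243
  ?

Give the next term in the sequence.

Shade goes black, white, grey, black, white → grey (repeats black → white → grey).
Second entry goes -3, -9, -27, -81, -243 → -729 (×3 each step).
Combining the parts gives grey : -729.

grey : -729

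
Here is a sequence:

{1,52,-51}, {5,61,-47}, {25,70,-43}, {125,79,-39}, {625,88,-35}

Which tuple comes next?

For the first part, ×5 each step: 1, 5, 25, 125, 625 → 3125.
Second part: +9 each step, so 52, 61, 70, 79, 88 → 97.
Third part: +4 each step, so -51, -47, -43, -39, -35 → -31.
So the next tuple is {3125,97,-31}.

{3125,97,-31}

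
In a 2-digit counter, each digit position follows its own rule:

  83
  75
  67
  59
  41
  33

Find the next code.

First digit — −1 each step, mod 10: 8, 7, 6, 5, 4, 3 → 2.
Second digit: +2 each step, mod 10, so 3, 5, 7, 9, 1, 3 → 5.
So the next code is 25.

25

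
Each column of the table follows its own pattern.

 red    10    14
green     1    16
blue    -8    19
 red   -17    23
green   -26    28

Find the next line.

blue  -35  34

Colour — repeats red → green → blue: red, green, blue, red, green → blue.
Second component: −9 each step, so 10, 1, -8, -17, -26 → -35.
For the third component, differences are 2, 3, 4, … (increasing by 1 each time): 14, 16, 19, 23, 28 → 34.
Putting it together: blue  -35  34.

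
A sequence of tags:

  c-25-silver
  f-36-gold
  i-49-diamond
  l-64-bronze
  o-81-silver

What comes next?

Letter: letters move forward 3 places in the alphabet, so c, f, i, l, o → r.
Second component: 25, 36, 49, 64, 81 → 100 (perfect squares: 5², 6², 7², …).
Rank — repeats silver → gold → diamond → bronze: silver, gold, diamond, bronze, silver → gold.
Combining the parts gives r-100-gold.

r-100-gold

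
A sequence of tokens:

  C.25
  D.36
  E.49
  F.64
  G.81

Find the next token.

Letter goes C, D, E, F, G → H (letters move forward 1 place in the alphabet).
For the second component, perfect squares: 5², 6², 7², …: 25, 36, 49, 64, 81 → 100.
Putting it together: H.100.

H.100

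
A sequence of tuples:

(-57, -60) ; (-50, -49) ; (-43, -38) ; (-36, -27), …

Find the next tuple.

First component — +7 each step: -57, -50, -43, -36 → -29.
Second component: -60, -49, -38, -27 → -16 (+11 each step).
Combining the parts gives (-29, -16).

(-29, -16)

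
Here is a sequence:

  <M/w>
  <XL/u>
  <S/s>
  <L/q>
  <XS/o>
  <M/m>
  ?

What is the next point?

Size: M, XL, S, L, XS, M → XL (repeats M → XL → S → L → XS).
Letter: letters move back 2 places in the alphabet, so w, u, s, q, o, m → k.
Putting it together: <XL/k>.

<XL/k>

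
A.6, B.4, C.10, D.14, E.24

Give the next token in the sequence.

F.38

Letter: letters move forward 1 place in the alphabet, so A, B, C, D, E → F.
Second component: each term is the sum of the two before it; 6, 4, 10, 14, 24 → 38.
Putting it together: F.38.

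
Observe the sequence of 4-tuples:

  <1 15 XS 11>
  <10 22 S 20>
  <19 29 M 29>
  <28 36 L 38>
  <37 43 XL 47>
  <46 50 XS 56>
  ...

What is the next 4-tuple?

<55 57 S 65>

First entry — +9 each step: 1, 10, 19, 28, 37, 46 → 55.
For the second entry, +7 each step: 15, 22, 29, 36, 43, 50 → 57.
Size: repeats XS → S → M → L → XL, so XS, S, M, L, XL, XS → S.
Fourth entry: always 10 more than the first entry, so 11, 20, 29, 38, 47, 56 → 65.
So the next 4-tuple is <55 57 S 65>.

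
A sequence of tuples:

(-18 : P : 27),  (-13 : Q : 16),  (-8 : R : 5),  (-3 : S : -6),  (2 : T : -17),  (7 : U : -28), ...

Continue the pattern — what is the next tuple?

(12 : V : -39)

First part: -18, -13, -8, -3, 2, 7 → 12 (+5 each step).
Letter: letters move forward 1 place in the alphabet, so P, Q, R, S, T, U → V.
Third part: 27, 16, 5, -6, -17, -28 → -39 (−11 each step).
Combining the parts gives (12 : V : -39).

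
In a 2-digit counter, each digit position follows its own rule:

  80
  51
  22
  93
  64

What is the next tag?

First digit goes 8, 5, 2, 9, 6 → 3 (−3 each step, mod 10).
For the second digit, +1 each step, mod 10: 0, 1, 2, 3, 4 → 5.
Putting it together: 35.

35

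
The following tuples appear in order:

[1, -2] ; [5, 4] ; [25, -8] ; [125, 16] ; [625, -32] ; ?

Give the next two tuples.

First value: 1, 5, 25, 125, 625 → 3125 → 15625 (×5 each step).
Second value — ×(-2) each step: -2, 4, -8, 16, -32 → 64 → -128.
So the next two tuples are [3125, 64] and [15625, -128].

[3125, 64], [15625, -128]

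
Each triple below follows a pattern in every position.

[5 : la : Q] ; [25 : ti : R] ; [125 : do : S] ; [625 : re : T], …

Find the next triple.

[3125 : mi : U]

First entry — ×5 each step: 5, 25, 125, 625 → 3125.
Note goes la, ti, do, re → mi (runs through the solfège scale do→ti).
Letter goes Q, R, S, T → U (letters move forward 1 place in the alphabet).
So the next triple is [3125 : mi : U].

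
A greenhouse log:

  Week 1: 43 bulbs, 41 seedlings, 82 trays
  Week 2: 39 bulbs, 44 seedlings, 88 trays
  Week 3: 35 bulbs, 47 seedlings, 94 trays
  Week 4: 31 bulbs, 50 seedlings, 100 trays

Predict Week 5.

For the bulbs, −4 each step: 43, 39, 35, 31 → 27.
Seedlings: +3 each step, so 41, 44, 47, 50 → 53.
For the trays, always 2 × the seedlings: 82, 88, 94, 100 → 106.
Combining the parts gives 27 bulbs, 53 seedlings, 106 trays.

27 bulbs, 53 seedlings, 106 trays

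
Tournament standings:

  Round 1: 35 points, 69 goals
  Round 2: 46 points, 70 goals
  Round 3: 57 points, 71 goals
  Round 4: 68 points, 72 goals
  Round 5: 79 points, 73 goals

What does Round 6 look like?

Points: 35, 46, 57, 68, 79 → 90 (+11 each step).
Goals: +1 each step; 69, 70, 71, 72, 73 → 74.
So the next row is 90 points, 74 goals.

90 points, 74 goals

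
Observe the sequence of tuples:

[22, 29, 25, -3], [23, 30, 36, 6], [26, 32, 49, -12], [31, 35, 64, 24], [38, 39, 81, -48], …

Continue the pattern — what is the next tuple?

First value: differences are 1, 3, 5, … (increasing by 2 each time), so 22, 23, 26, 31, 38 → 47.
Second value: differences are 1, 2, 3, … (increasing by 1 each time); 29, 30, 32, 35, 39 → 44.
Third value: 25, 36, 49, 64, 81 → 100 (perfect squares: 5², 6², 7², …).
Fourth value: ×(-2) each step; -3, 6, -12, 24, -48 → 96.
Putting it together: [47, 44, 100, 96].

[47, 44, 100, 96]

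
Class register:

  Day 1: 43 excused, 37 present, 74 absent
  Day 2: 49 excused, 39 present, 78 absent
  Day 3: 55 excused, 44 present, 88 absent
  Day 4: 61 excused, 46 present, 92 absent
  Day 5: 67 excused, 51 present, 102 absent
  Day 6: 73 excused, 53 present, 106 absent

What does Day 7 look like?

79 excused, 58 present, 116 absent

Excused — +6 each step: 43, 49, 55, 61, 67, 73 → 79.
Present: alternating steps +2, +5, +2, +5, …; 37, 39, 44, 46, 51, 53 → 58.
Absent: 74, 78, 88, 92, 102, 106 → 116 (always 2 × the present).
So the next row is 79 excused, 58 present, 116 absent.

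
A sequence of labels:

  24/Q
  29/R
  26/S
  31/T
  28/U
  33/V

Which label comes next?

30/W

For the first component, alternating steps +5, −3, +5, −3, …: 24, 29, 26, 31, 28, 33 → 30.
Letter: Q, R, S, T, U, V → W (letters move forward 1 place in the alphabet).
So the next label is 30/W.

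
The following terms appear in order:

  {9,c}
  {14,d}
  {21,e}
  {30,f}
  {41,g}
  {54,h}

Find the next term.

First component: differences are 5, 7, 9, … (increasing by 2 each time), so 9, 14, 21, 30, 41, 54 → 69.
Letter goes c, d, e, f, g, h → i (letters move forward 1 place in the alphabet).
Putting it together: {69,i}.

{69,i}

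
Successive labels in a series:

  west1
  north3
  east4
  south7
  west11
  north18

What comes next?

For the direction, repeats west → north → east → south: west, north, east, south, west, north → east.
Second component: each term is the sum of the two before it, so 1, 3, 4, 7, 11, 18 → 29.
Putting it together: east29.

east29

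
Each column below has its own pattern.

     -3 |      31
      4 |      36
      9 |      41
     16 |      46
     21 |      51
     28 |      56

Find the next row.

33  61

First component: alternating steps +7, +5, +7, +5, …, so -3, 4, 9, 16, 21, 28 → 33.
Second component goes 31, 36, 41, 46, 51, 56 → 61 (+5 each step).
So the next row is 33  61.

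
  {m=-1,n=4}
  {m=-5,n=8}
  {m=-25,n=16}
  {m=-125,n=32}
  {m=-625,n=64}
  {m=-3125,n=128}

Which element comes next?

M: ×5 each step; -1, -5, -25, -125, -625, -3125 → -15625.
N — ×2 each step: 4, 8, 16, 32, 64, 128 → 256.
So the next element is {m=-15625,n=256}.

{m=-15625,n=256}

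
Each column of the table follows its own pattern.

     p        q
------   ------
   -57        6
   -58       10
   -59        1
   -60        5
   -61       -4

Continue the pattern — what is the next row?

Column p: -57, -58, -59, -60, -61 → -62 (−1 each step).
For the column q, alternating steps +4, −9, +4, −9, …: 6, 10, 1, 5, -4 → 0.
Putting it together: -62  0.

-62  0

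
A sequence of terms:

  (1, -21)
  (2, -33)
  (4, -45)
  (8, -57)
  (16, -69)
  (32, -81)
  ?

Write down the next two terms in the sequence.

First component: ×2 each step; 1, 2, 4, 8, 16, 32 → 64 → 128.
Second component goes -21, -33, -45, -57, -69, -81 → -93 → -105 (−12 each step).
So the next two terms are (64, -93) and (128, -105).

(64, -93), (128, -105)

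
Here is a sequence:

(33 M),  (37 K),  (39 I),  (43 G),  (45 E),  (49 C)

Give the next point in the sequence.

First entry goes 33, 37, 39, 43, 45, 49 → 51 (alternating steps +4, +2, +4, +2, …).
Letter: M, K, I, G, E, C → A (letters move back 2 places in the alphabet).
Putting it together: (51 A).

(51 A)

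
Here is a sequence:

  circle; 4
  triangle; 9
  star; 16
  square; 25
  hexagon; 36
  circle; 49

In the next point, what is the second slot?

Second slot — perfect squares: 2², 3², 4², …: 4, 9, 16, 25, 36, 49 → 64.

64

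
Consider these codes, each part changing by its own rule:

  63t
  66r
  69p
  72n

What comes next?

First component: +3 each step, so 63, 66, 69, 72 → 75.
Letter: letters move back 2 places in the alphabet; t, r, p, n → l.
Putting it together: 75l.

75l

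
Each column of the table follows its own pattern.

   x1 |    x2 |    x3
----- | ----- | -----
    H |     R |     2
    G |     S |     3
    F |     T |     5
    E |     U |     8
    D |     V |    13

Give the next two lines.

For the column x1, letters move back 1 place in the alphabet: H, G, F, E, D → C → B.
Column x2: letters move forward 1 place in the alphabet, so R, S, T, U, V → W → X.
Column x3 — each term is the sum of the two before it: 2, 3, 5, 8, 13 → 21 → 34.
So the next two lines are C  W  21 and B  X  34.

C  W  21; B  X  34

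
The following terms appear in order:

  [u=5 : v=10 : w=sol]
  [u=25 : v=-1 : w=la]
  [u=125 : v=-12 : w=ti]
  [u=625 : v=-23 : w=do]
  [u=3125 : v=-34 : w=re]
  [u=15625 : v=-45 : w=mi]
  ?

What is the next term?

[u=78125 : v=-56 : w=fa]

U: ×5 each step; 5, 25, 125, 625, 3125, 15625 → 78125.
For the v, −11 each step: 10, -1, -12, -23, -34, -45 → -56.
W: runs through the solfège scale do→ti, so sol, la, ti, do, re, mi → fa.
So the next term is [u=78125 : v=-56 : w=fa].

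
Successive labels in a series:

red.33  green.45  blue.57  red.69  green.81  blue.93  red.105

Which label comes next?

Colour: repeats red → green → blue, so red, green, blue, red, green, blue, red → green.
Second component goes 33, 45, 57, 69, 81, 93, 105 → 117 (+12 each step).
Combining the parts gives green.117.

green.117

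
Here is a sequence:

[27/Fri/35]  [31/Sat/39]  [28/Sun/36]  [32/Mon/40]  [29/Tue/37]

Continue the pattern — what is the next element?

First component goes 27, 31, 28, 32, 29 → 33 (alternating steps +4, −3, +4, −3, …).
For the day, runs through the weekdays Mon→Sun: Fri, Sat, Sun, Mon, Tue → Wed.
Third component — always 8 more than the first component: 35, 39, 36, 40, 37 → 41.
Combining the parts gives [33/Wed/41].

[33/Wed/41]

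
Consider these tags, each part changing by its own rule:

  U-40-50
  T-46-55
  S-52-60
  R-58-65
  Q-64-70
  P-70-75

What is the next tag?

O-76-80

Letter: letters move back 1 place in the alphabet; U, T, S, R, Q, P → O.
Second component: 40, 46, 52, 58, 64, 70 → 76 (+6 each step).
Third component: 50, 55, 60, 65, 70, 75 → 80 (+5 each step).
So the next tag is O-76-80.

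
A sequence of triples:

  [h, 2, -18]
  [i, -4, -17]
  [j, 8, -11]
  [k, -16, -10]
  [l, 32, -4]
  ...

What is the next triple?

Letter: h, i, j, k, l → m (letters move forward 1 place in the alphabet).
Second entry: ×(-2) each step, so 2, -4, 8, -16, 32 → -64.
Third entry goes -18, -17, -11, -10, -4 → -3 (alternating steps +1, +6, +1, +6, …).
Putting it together: [m, -64, -3].

[m, -64, -3]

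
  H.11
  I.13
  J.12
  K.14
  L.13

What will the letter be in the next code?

M

Letter: letters move forward 1 place in the alphabet, so H, I, J, K, L → M.
Second component: alternating steps +2, −1, +2, −1, …; 11, 13, 12, 14, 13 → 15.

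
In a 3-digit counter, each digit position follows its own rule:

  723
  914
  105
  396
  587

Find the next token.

778

First digit: 7, 9, 1, 3, 5 → 7 (+2 each step, mod 10).
Second digit goes 2, 1, 0, 9, 8 → 7 (−1 each step, mod 10).
Third digit: +1 each step, mod 10, so 3, 4, 5, 6, 7 → 8.
Combining the parts gives 778.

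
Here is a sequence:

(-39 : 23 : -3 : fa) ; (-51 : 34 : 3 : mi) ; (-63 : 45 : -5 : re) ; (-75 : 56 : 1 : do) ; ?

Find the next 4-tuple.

First part: -39, -51, -63, -75 → -87 (−12 each step).
For the second part, +11 each step: 23, 34, 45, 56 → 67.
Third part — alternating steps +6, −8, +6, −8, …: -3, 3, -5, 1 → -7.
Note — runs backward through the solfège scale do→ti: fa, mi, re, do → ti.
Putting it together: (-87 : 67 : -7 : ti).

(-87 : 67 : -7 : ti)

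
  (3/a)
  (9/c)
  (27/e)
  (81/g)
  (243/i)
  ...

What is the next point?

First slot — ×3 each step: 3, 9, 27, 81, 243 → 729.
Letter — letters move forward 2 places in the alphabet: a, c, e, g, i → k.
Combining the parts gives (729/k).

(729/k)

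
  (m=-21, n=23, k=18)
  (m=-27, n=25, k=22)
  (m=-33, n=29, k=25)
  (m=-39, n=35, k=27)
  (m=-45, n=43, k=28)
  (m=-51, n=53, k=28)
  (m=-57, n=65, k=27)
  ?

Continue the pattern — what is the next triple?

(m=-63, n=79, k=25)

For the m, −6 each step: -21, -27, -33, -39, -45, -51, -57 → -63.
N goes 23, 25, 29, 35, 43, 53, 65 → 79 (differences are 2, 4, 6, … (increasing by 2 each time)).
K goes 18, 22, 25, 27, 28, 28, 27 → 25 (differences are 4, 3, 2, … (decreasing by 1 each time)).
Combining the parts gives (m=-63, n=79, k=25).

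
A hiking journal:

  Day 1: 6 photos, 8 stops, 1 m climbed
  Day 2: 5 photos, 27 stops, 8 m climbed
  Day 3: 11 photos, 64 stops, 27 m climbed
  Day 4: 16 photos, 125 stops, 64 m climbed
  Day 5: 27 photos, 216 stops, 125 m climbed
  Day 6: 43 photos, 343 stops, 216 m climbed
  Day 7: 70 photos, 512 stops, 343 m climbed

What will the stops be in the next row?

729

For the photos, each term is the sum of the two before it: 6, 5, 11, 16, 27, 43, 70 → 113.
Stops goes 8, 27, 64, 125, 216, 343, 512 → 729 (perfect cubes: 2³, 3³, 4³, …).
M climbed: 1, 8, 27, 64, 125, 216, 343 → 512 (perfect cubes: 1³, 2³, 3³, …).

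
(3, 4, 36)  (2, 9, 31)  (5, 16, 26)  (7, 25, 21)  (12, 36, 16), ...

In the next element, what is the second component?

49

Second component — perfect squares: 2², 3², 4², …: 4, 9, 16, 25, 36 → 49.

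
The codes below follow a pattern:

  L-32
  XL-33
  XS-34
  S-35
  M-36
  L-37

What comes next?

XL-38

Size — repeats L → XL → XS → S → M: L, XL, XS, S, M, L → XL.
Second component: 32, 33, 34, 35, 36, 37 → 38 (+1 each step).
Putting it together: XL-38.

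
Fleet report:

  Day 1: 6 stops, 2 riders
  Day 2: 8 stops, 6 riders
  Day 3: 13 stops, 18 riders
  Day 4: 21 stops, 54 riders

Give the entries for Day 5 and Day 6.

Stops goes 6, 8, 13, 21 → 32 → 46 (differences are 2, 5, 8, … (increasing by 3 each time)).
Riders — ×3 each step: 2, 6, 18, 54 → 162 → 486.
So the next two records are 32 stops, 162 riders and 46 stops, 486 riders.

32 stops, 162 riders; 46 stops, 486 riders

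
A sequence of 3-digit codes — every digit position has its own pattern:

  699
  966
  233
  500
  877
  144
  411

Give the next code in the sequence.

788

First digit goes 6, 9, 2, 5, 8, 1, 4 → 7 (+3 each step, mod 10).
Second digit: −3 each step, mod 10, so 9, 6, 3, 0, 7, 4, 1 → 8.
Third digit: −3 each step, mod 10, so 9, 6, 3, 0, 7, 4, 1 → 8.
Combining the parts gives 788.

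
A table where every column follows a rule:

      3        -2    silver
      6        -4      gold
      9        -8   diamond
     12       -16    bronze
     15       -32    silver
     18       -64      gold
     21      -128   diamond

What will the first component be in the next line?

First component: 3, 6, 9, 12, 15, 18, 21 → 24 (+3 each step).

24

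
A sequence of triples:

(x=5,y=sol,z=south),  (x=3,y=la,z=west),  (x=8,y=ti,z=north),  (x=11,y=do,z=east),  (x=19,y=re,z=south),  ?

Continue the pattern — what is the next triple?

(x=30,y=mi,z=west)

For the x, each term is the sum of the two before it: 5, 3, 8, 11, 19 → 30.
Y: runs through the solfège scale do→ti, so sol, la, ti, do, re → mi.
Z goes south, west, north, east, south → west (repeats south → west → north → east).
So the next triple is (x=30,y=mi,z=west).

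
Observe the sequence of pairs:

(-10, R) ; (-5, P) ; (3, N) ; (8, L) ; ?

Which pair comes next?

(16, J)

First component: alternating steps +5, +8, +5, +8, …; -10, -5, 3, 8 → 16.
Letter: letters move back 2 places in the alphabet, so R, P, N, L → J.
Combining the parts gives (16, J).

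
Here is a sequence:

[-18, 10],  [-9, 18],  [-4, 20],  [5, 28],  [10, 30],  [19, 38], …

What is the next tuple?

First value: -18, -9, -4, 5, 10, 19 → 24 (alternating steps +9, +5, +9, +5, …).
Second value: 10, 18, 20, 28, 30, 38 → 40 (alternating steps +8, +2, +8, +2, …).
So the next tuple is [24, 40].

[24, 40]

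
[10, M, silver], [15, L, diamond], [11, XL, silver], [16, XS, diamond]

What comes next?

First coordinate: 10, 15, 11, 16 → 12 (alternating steps +5, −4, +5, −4, …).
Size goes M, L, XL, XS → S (runs through clothing sizes XS→XL).
Rank: silver, diamond, silver, diamond → silver (alternates silver ↔ diamond).
Putting it together: [12, S, silver].

[12, S, silver]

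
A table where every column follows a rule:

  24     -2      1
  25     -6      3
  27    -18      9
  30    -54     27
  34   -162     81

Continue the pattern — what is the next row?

First component goes 24, 25, 27, 30, 34 → 39 (differences are 1, 2, 3, … (increasing by 1 each time)).
Second component: -2, -6, -18, -54, -162 → -486 (×3 each step).
Third component goes 1, 3, 9, 27, 81 → 243 (×3 each step).
Putting it together: 39  -486  243.

39  -486  243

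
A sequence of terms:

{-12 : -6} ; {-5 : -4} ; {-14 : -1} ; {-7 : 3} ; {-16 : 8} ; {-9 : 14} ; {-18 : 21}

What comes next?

For the first part, alternating steps +7, −9, +7, −9, …: -12, -5, -14, -7, -16, -9, -18 → -11.
Second part: differences are 2, 3, 4, … (increasing by 1 each time); -6, -4, -1, 3, 8, 14, 21 → 29.
Putting it together: {-11 : 29}.

{-11 : 29}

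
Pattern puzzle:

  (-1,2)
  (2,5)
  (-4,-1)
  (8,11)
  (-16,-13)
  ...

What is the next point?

(32,35)

First slot — ×(-2) each step: -1, 2, -4, 8, -16 → 32.
For the second slot, always 3 more than the first slot: 2, 5, -1, 11, -13 → 35.
Combining the parts gives (32,35).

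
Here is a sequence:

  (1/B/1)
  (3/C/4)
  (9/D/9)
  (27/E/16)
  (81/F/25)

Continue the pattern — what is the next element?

(243/G/36)

First value goes 1, 3, 9, 27, 81 → 243 (×3 each step).
Letter: letters move forward 1 place in the alphabet, so B, C, D, E, F → G.
Third value: perfect squares: 1², 2², 3², …; 1, 4, 9, 16, 25 → 36.
Combining the parts gives (243/G/36).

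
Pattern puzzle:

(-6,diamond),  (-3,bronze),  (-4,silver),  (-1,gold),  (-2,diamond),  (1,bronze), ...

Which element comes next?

First entry — alternating steps +3, −1, +3, −1, …: -6, -3, -4, -1, -2, 1 → 0.
Rank goes diamond, bronze, silver, gold, diamond, bronze → silver (repeats diamond → bronze → silver → gold).
So the next element is (0,silver).

(0,silver)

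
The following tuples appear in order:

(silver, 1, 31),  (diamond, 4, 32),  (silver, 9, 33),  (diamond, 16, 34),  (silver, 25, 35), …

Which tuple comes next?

(diamond, 36, 36)

For the rank, alternates silver ↔ diamond: silver, diamond, silver, diamond, silver → diamond.
Second coordinate goes 1, 4, 9, 16, 25 → 36 (perfect squares: 1², 2², 3², …).
Third coordinate goes 31, 32, 33, 34, 35 → 36 (+1 each step).
Putting it together: (diamond, 36, 36).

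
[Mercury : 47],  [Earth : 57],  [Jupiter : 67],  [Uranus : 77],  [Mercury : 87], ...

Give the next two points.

Planet goes Mercury, Earth, Jupiter, Uranus, Mercury → Earth → Jupiter (repeats Mercury → Earth → Jupiter → Uranus).
Second coordinate — +10 each step: 47, 57, 67, 77, 87 → 97 → 107.
Putting the parts together: [Earth : 97] and then [Jupiter : 107].

[Earth : 97], [Jupiter : 107]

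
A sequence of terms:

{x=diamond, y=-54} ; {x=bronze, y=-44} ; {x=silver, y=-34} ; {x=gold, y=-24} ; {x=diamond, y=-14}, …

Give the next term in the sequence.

{x=bronze, y=-4}

X: diamond, bronze, silver, gold, diamond → bronze (repeats diamond → bronze → silver → gold).
Y goes -54, -44, -34, -24, -14 → -4 (+10 each step).
Combining the parts gives {x=bronze, y=-4}.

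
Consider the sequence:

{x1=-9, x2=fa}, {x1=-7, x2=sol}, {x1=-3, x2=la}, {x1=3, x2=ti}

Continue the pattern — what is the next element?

X1 — differences are 2, 4, 6, … (increasing by 2 each time): -9, -7, -3, 3 → 11.
X2 — runs through the solfège scale do→ti: fa, sol, la, ti → do.
So the next element is {x1=11, x2=do}.

{x1=11, x2=do}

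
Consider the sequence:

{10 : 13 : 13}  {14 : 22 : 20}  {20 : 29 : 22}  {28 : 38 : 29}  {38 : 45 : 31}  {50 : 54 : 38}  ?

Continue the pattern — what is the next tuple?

First part: differences are 4, 6, 8, … (increasing by 2 each time); 10, 14, 20, 28, 38, 50 → 64.
Second part: 13, 22, 29, 38, 45, 54 → 61 (alternating steps +9, +7, +9, +7, …).
Third part: alternating steps +7, +2, +7, +2, …, so 13, 20, 22, 29, 31, 38 → 40.
Putting it together: {64 : 61 : 40}.

{64 : 61 : 40}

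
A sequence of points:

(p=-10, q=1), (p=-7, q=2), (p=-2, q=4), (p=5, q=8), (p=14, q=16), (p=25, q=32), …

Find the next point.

For the p, differences are 3, 5, 7, … (increasing by 2 each time): -10, -7, -2, 5, 14, 25 → 38.
Q: ×2 each step, so 1, 2, 4, 8, 16, 32 → 64.
Combining the parts gives (p=38, q=64).

(p=38, q=64)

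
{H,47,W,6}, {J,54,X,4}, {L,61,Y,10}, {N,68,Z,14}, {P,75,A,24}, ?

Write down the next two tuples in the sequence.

{R,82,B,38}, {T,89,C,62}

For the first letter, letters move forward 2 places in the alphabet: H, J, L, N, P → R → T.
Second coordinate: 47, 54, 61, 68, 75 → 82 → 89 (+7 each step).
Second letter — letters move forward 1 place in the alphabet, wrapping Z→A: W, X, Y, Z, A → B → C.
Fourth coordinate: each term is the sum of the two before it, so 6, 4, 10, 14, 24 → 38 → 62.
Putting the parts together: {R,82,B,38} and then {T,89,C,62}.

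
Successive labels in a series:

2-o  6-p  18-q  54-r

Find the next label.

162-s

For the first component, ×3 each step: 2, 6, 18, 54 → 162.
Letter — letters move forward 1 place in the alphabet: o, p, q, r → s.
Combining the parts gives 162-s.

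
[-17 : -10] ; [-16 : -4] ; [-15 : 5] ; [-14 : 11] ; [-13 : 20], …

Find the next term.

[-12 : 26]

First value: +1 each step, so -17, -16, -15, -14, -13 → -12.
Second value: alternating steps +6, +9, +6, +9, …, so -10, -4, 5, 11, 20 → 26.
So the next term is [-12 : 26].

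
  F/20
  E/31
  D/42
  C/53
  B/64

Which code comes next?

Letter: F, E, D, C, B → A (letters move back 1 place in the alphabet).
For the second component, +11 each step: 20, 31, 42, 53, 64 → 75.
Combining the parts gives A/75.

A/75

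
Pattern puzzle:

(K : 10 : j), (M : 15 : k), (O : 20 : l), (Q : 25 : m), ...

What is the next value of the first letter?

For the first letter, letters move forward 2 places in the alphabet: K, M, O, Q → S.
Second entry: +5 each step, so 10, 15, 20, 25 → 30.
Second letter: letters move forward 1 place in the alphabet; j, k, l, m → n.

S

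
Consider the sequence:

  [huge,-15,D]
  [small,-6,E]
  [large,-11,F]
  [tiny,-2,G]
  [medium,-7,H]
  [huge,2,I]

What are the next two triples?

Size: repeats huge → small → large → tiny → medium, so huge, small, large, tiny, medium, huge → small → large.
For the second slot, alternating steps +9, −5, +9, −5, …: -15, -6, -11, -2, -7, 2 → -3 → 6.
Letter: letters move forward 1 place in the alphabet; D, E, F, G, H, I → J → K.
So the next two triples are [small,-3,J] and [large,6,K].

[small,-3,J], [large,6,K]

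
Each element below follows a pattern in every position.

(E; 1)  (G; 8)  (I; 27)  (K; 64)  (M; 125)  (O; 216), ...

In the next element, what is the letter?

Letter — letters move forward 2 places in the alphabet: E, G, I, K, M, O → Q.

Q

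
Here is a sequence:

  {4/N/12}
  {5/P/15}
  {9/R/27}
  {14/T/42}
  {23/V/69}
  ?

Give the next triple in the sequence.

First component — each term is the sum of the two before it: 4, 5, 9, 14, 23 → 37.
Letter goes N, P, R, T, V → X (letters move forward 2 places in the alphabet).
Third component — always 3 × the first component: 12, 15, 27, 42, 69 → 111.
Combining the parts gives {37/X/111}.

{37/X/111}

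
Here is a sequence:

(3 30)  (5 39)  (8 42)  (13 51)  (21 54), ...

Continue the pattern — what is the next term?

First slot: each term is the sum of the two before it; 3, 5, 8, 13, 21 → 34.
Second slot goes 30, 39, 42, 51, 54 → 63 (alternating steps +9, +3, +9, +3, …).
So the next term is (34 63).

(34 63)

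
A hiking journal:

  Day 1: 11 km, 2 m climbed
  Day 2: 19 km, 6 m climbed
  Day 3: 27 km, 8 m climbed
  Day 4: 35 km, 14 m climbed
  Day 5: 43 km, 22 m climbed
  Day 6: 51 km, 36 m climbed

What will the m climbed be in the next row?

M climbed goes 2, 6, 8, 14, 22, 36 → 58 (each term is the sum of the two before it).

58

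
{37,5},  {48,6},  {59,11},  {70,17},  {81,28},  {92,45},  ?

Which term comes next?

{103,73}

First value: +11 each step; 37, 48, 59, 70, 81, 92 → 103.
Second value: each term is the sum of the two before it; 5, 6, 11, 17, 28, 45 → 73.
So the next term is {103,73}.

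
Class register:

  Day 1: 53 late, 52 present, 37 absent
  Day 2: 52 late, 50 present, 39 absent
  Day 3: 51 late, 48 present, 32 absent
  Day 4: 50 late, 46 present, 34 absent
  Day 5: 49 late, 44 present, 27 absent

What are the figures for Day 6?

For the late, −1 each step: 53, 52, 51, 50, 49 → 48.
Present goes 52, 50, 48, 46, 44 → 42 (−2 each step).
Absent goes 37, 39, 32, 34, 27 → 29 (alternating steps +2, −7, +2, −7, …).
Combining the parts gives 48 late, 42 present, 29 absent.

48 late, 42 present, 29 absent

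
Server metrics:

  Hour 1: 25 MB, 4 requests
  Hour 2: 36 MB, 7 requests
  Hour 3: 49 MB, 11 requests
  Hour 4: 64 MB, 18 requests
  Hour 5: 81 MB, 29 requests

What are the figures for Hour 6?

100 MB, 47 requests

MB — perfect squares: 5², 6², 7², …: 25, 36, 49, 64, 81 → 100.
Requests: each term is the sum of the two before it, so 4, 7, 11, 18, 29 → 47.
So the next line is 100 MB, 47 requests.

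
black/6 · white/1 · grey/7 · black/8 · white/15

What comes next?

grey/23

Shade goes black, white, grey, black, white → grey (repeats black → white → grey).
Second component — each term is the sum of the two before it: 6, 1, 7, 8, 15 → 23.
So the next label is grey/23.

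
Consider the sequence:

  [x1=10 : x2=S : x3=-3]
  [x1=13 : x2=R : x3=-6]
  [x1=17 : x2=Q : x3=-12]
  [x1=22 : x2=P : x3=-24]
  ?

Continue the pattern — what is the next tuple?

X1: 10, 13, 17, 22 → 28 (differences are 3, 4, 5, … (increasing by 1 each time)).
For the x2, letters move back 1 place in the alphabet: S, R, Q, P → O.
For the x3, ×2 each step: -3, -6, -12, -24 → -48.
Putting it together: [x1=28 : x2=O : x3=-48].

[x1=28 : x2=O : x3=-48]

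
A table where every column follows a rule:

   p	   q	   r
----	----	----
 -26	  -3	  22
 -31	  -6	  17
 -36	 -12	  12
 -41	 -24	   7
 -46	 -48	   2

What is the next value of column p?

Column p goes -26, -31, -36, -41, -46 → -51 (−5 each step).
Column q: -3, -6, -12, -24, -48 → -96 (×2 each step).
Column r goes 22, 17, 12, 7, 2 → -3 (−5 each step).

-51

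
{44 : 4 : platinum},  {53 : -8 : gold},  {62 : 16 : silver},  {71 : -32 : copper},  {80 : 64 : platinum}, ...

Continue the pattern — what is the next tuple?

First part: 44, 53, 62, 71, 80 → 89 (+9 each step).
Second part: ×(-2) each step; 4, -8, 16, -32, 64 → -128.
Metal goes platinum, gold, silver, copper, platinum → gold (repeats platinum → gold → silver → copper).
Putting it together: {89 : -128 : gold}.

{89 : -128 : gold}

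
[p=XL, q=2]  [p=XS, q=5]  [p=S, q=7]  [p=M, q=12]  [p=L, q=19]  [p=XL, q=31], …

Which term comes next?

P: repeats XL → XS → S → M → L, so XL, XS, S, M, L, XL → XS.
Q: 2, 5, 7, 12, 19, 31 → 50 (each term is the sum of the two before it).
So the next term is [p=XS, q=50].

[p=XS, q=50]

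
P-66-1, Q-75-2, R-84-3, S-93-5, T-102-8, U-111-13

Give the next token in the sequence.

V-120-21

Letter: P, Q, R, S, T, U → V (letters move forward 1 place in the alphabet).
Second component: +9 each step, so 66, 75, 84, 93, 102, 111 → 120.
Third component: 1, 2, 3, 5, 8, 13 → 21 (each term is the sum of the two before it).
So the next token is V-120-21.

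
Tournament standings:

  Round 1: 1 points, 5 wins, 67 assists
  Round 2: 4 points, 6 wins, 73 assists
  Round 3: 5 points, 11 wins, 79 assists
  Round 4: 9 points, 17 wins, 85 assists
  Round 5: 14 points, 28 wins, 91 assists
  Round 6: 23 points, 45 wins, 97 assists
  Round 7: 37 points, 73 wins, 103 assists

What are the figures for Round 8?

Points — each term is the sum of the two before it: 1, 4, 5, 9, 14, 23, 37 → 60.
Wins: each term is the sum of the two before it, so 5, 6, 11, 17, 28, 45, 73 → 118.
Assists: +6 each step; 67, 73, 79, 85, 91, 97, 103 → 109.
So the next record is 60 points, 118 wins, 109 assists.

60 points, 118 wins, 109 assists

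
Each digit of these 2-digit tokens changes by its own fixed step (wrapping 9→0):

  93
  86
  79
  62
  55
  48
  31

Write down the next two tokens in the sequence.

First digit: 9, 8, 7, 6, 5, 4, 3 → 2 → 1 (−1 each step, mod 10).
Second digit: 3, 6, 9, 2, 5, 8, 1 → 4 → 7 (+3 each step, mod 10).
So the next two tokens are 24 and 17.

24 then 17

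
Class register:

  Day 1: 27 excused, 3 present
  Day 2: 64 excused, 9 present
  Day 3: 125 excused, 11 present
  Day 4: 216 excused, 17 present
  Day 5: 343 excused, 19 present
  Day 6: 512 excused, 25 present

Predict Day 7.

Excused — perfect cubes: 3³, 4³, 5³, …: 27, 64, 125, 216, 343, 512 → 729.
For the present, alternating steps +6, +2, +6, +2, …: 3, 9, 11, 17, 19, 25 → 27.
Putting it together: 729 excused, 27 present.

729 excused, 27 present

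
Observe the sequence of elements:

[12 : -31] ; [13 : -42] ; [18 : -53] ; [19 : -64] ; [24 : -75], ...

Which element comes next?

[25 : -86]

First part — alternating steps +1, +5, +1, +5, …: 12, 13, 18, 19, 24 → 25.
For the second part, −11 each step: -31, -42, -53, -64, -75 → -86.
Putting it together: [25 : -86].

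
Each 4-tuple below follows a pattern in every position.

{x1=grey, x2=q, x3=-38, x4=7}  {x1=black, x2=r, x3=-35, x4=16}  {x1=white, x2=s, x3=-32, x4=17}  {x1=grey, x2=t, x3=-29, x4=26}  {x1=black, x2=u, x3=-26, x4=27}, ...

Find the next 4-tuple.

For the x1, repeats grey → black → white: grey, black, white, grey, black → white.
X2: letters move forward 1 place in the alphabet, so q, r, s, t, u → v.
X3 goes -38, -35, -32, -29, -26 → -23 (+3 each step).
X4: 7, 16, 17, 26, 27 → 36 (alternating steps +9, +1, +9, +1, …).
Putting it together: {x1=white, x2=v, x3=-23, x4=36}.

{x1=white, x2=v, x3=-23, x4=36}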